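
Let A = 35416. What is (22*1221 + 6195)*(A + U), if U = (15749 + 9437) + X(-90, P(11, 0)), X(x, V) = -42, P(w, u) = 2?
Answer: 2001931920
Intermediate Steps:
U = 25144 (U = (15749 + 9437) - 42 = 25186 - 42 = 25144)
(22*1221 + 6195)*(A + U) = (22*1221 + 6195)*(35416 + 25144) = (26862 + 6195)*60560 = 33057*60560 = 2001931920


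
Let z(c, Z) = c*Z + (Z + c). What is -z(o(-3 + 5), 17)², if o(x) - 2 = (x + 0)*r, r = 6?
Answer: -72361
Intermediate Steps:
o(x) = 2 + 6*x (o(x) = 2 + (x + 0)*6 = 2 + x*6 = 2 + 6*x)
z(c, Z) = Z + c + Z*c (z(c, Z) = Z*c + (Z + c) = Z + c + Z*c)
-z(o(-3 + 5), 17)² = -(17 + (2 + 6*(-3 + 5)) + 17*(2 + 6*(-3 + 5)))² = -(17 + (2 + 6*2) + 17*(2 + 6*2))² = -(17 + (2 + 12) + 17*(2 + 12))² = -(17 + 14 + 17*14)² = -(17 + 14 + 238)² = -1*269² = -1*72361 = -72361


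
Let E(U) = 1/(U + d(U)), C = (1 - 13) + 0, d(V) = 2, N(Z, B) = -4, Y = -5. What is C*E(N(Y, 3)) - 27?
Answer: -21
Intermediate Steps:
C = -12 (C = -12 + 0 = -12)
E(U) = 1/(2 + U) (E(U) = 1/(U + 2) = 1/(2 + U))
C*E(N(Y, 3)) - 27 = -12/(2 - 4) - 27 = -12/(-2) - 27 = -12*(-½) - 27 = 6 - 27 = -21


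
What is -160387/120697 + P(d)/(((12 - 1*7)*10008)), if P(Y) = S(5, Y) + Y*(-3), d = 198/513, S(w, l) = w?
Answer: -152480733239/114753879720 ≈ -1.3288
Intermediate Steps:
d = 22/57 (d = 198*(1/513) = 22/57 ≈ 0.38596)
P(Y) = 5 - 3*Y (P(Y) = 5 + Y*(-3) = 5 - 3*Y)
-160387/120697 + P(d)/(((12 - 1*7)*10008)) = -160387/120697 + (5 - 3*22/57)/(((12 - 1*7)*10008)) = -160387*1/120697 + (5 - 22/19)/(((12 - 7)*10008)) = -160387/120697 + 73/(19*((5*10008))) = -160387/120697 + (73/19)/50040 = -160387/120697 + (73/19)*(1/50040) = -160387/120697 + 73/950760 = -152480733239/114753879720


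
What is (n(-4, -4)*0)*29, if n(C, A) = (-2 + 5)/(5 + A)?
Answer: 0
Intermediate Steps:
n(C, A) = 3/(5 + A)
(n(-4, -4)*0)*29 = ((3/(5 - 4))*0)*29 = ((3/1)*0)*29 = ((3*1)*0)*29 = (3*0)*29 = 0*29 = 0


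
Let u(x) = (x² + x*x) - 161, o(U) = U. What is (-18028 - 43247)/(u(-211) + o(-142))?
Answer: -61275/88739 ≈ -0.69051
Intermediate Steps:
u(x) = -161 + 2*x² (u(x) = (x² + x²) - 161 = 2*x² - 161 = -161 + 2*x²)
(-18028 - 43247)/(u(-211) + o(-142)) = (-18028 - 43247)/((-161 + 2*(-211)²) - 142) = -61275/((-161 + 2*44521) - 142) = -61275/((-161 + 89042) - 142) = -61275/(88881 - 142) = -61275/88739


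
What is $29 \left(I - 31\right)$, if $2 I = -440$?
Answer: $-7279$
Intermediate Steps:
$I = -220$ ($I = \frac{1}{2} \left(-440\right) = -220$)
$29 \left(I - 31\right) = 29 \left(-220 - 31\right) = 29 \left(-251\right) = -7279$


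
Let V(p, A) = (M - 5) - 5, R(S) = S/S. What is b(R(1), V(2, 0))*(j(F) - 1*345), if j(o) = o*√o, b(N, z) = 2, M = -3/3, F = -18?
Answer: -690 - 108*I*√2 ≈ -690.0 - 152.74*I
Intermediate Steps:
M = -1 (M = -3*⅓ = -1)
R(S) = 1
V(p, A) = -11 (V(p, A) = (-1 - 5) - 5 = -6 - 5 = -11)
j(o) = o^(3/2)
b(R(1), V(2, 0))*(j(F) - 1*345) = 2*((-18)^(3/2) - 1*345) = 2*(-54*I*√2 - 345) = 2*(-345 - 54*I*√2) = -690 - 108*I*√2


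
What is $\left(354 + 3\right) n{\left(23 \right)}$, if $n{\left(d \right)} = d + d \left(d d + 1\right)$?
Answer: $4360041$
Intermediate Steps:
$n{\left(d \right)} = d + d \left(1 + d^{2}\right)$ ($n{\left(d \right)} = d + d \left(d^{2} + 1\right) = d + d \left(1 + d^{2}\right)$)
$\left(354 + 3\right) n{\left(23 \right)} = \left(354 + 3\right) 23 \left(2 + 23^{2}\right) = 357 \cdot 23 \left(2 + 529\right) = 357 \cdot 23 \cdot 531 = 357 \cdot 12213 = 4360041$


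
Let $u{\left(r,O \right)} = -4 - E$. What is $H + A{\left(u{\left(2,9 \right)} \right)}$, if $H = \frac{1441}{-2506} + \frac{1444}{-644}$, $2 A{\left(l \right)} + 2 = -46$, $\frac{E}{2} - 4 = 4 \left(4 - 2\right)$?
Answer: $- \frac{1545693}{57638} \approx -26.817$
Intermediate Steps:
$E = 24$ ($E = 8 + 2 \cdot 4 \left(4 - 2\right) = 8 + 2 \cdot 4 \cdot 2 = 8 + 2 \cdot 8 = 8 + 16 = 24$)
$u{\left(r,O \right)} = -28$ ($u{\left(r,O \right)} = -4 - 24 = -28$)
$A{\left(l \right)} = -24$ ($A{\left(l \right)} = -1 + \frac{1}{2} \left(-46\right) = -1 - 23 = -24$)
$H = - \frac{162381}{57638}$ ($H = 1441 \left(- \frac{1}{2506}\right) + 1444 \left(- \frac{1}{644}\right) = - \frac{1441}{2506} - \frac{361}{161} = - \frac{162381}{57638} \approx -2.8173$)
$H + A{\left(u{\left(2,9 \right)} \right)} = - \frac{162381}{57638} - 24 = - \frac{1545693}{57638}$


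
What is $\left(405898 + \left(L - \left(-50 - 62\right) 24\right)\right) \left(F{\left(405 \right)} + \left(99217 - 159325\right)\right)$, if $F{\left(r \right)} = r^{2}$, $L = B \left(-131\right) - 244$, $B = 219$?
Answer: $39452400801$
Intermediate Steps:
$L = -28933$ ($L = 219 \left(-131\right) - 244 = -28689 - 244 = -28933$)
$\left(405898 + \left(L - \left(-50 - 62\right) 24\right)\right) \left(F{\left(405 \right)} + \left(99217 - 159325\right)\right) = \left(405898 - \left(28933 + \left(-50 - 62\right) 24\right)\right) \left(405^{2} + \left(99217 - 159325\right)\right) = \left(405898 - \left(28933 - 2688\right)\right) \left(164025 - 60108\right) = \left(405898 - 26245\right) 103917 = 379653 \cdot 103917 = 39452400801$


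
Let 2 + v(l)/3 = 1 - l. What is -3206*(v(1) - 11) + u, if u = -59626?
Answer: -5124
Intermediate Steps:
v(l) = -3 - 3*l (v(l) = -6 + 3*(1 - l) = -6 + (3 - 3*l) = -3 - 3*l)
-3206*(v(1) - 11) + u = -3206*((-3 - 3*1) - 11) - 59626 = -3206*((-3 - 3) - 11) - 59626 = -3206*(-6 - 11) - 59626 = -3206*(-17) - 59626 = -458*(-119) - 59626 = 54502 - 59626 = -5124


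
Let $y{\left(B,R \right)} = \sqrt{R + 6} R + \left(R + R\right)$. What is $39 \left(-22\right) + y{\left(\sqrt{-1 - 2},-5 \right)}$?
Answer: $-873$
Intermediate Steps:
$y{\left(B,R \right)} = 2 R + R \sqrt{6 + R}$ ($y{\left(B,R \right)} = \sqrt{6 + R} R + 2 R = R \sqrt{6 + R} + 2 R = 2 R + R \sqrt{6 + R}$)
$39 \left(-22\right) + y{\left(\sqrt{-1 - 2},-5 \right)} = 39 \left(-22\right) - 5 \left(2 + \sqrt{6 - 5}\right) = -858 - 5 \left(2 + \sqrt{1}\right) = -858 - 5 \left(2 + 1\right) = -858 - 15 = -873$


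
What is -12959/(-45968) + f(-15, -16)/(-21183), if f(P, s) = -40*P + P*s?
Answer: 78632459/324580048 ≈ 0.24226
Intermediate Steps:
-12959/(-45968) + f(-15, -16)/(-21183) = -12959/(-45968) - 15*(-40 - 16)/(-21183) = -12959*(-1/45968) - 15*(-56)*(-1/21183) = 12959/45968 + 840*(-1/21183) = 12959/45968 - 280/7061 = 78632459/324580048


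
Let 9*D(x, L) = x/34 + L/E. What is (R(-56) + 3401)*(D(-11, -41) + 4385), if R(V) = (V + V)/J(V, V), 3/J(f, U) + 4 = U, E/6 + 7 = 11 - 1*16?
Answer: 272491105501/11016 ≈ 2.4736e+7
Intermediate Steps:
E = -72 (E = -42 + 6*(11 - 1*16) = -42 + 6*(11 - 16) = -42 + 6*(-5) = -42 - 30 = -72)
J(f, U) = 3/(-4 + U)
D(x, L) = -L/648 + x/306 (D(x, L) = (x/34 + L/(-72))/9 = (x*(1/34) + L*(-1/72))/9 = (x/34 - L/72)/9 = (-L/72 + x/34)/9 = -L/648 + x/306)
R(V) = 2*V*(-4/3 + V/3) (R(V) = (V + V)/((3/(-4 + V))) = (2*V)*(-4/3 + V/3) = 2*V*(-4/3 + V/3))
(R(-56) + 3401)*(D(-11, -41) + 4385) = ((⅔)*(-56)*(-4 - 56) + 3401)*((-1/648*(-41) + (1/306)*(-11)) + 4385) = ((⅔)*(-56)*(-60) + 3401)*((41/648 - 11/306) + 4385) = (2240 + 3401)*(301/11016 + 4385) = 5641*(48305461/11016) = 272491105501/11016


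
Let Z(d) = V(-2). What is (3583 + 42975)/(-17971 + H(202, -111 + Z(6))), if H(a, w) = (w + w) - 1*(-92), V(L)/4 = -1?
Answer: -46558/18109 ≈ -2.5710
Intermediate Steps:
V(L) = -4 (V(L) = 4*(-1) = -4)
Z(d) = -4
H(a, w) = 92 + 2*w (H(a, w) = 2*w + 92 = 92 + 2*w)
(3583 + 42975)/(-17971 + H(202, -111 + Z(6))) = (3583 + 42975)/(-17971 + (92 + 2*(-111 - 4))) = 46558/(-17971 + (92 + 2*(-115))) = 46558/(-17971 + (92 - 230)) = 46558/(-17971 - 138) = 46558/(-18109) = 46558*(-1/18109) = -46558/18109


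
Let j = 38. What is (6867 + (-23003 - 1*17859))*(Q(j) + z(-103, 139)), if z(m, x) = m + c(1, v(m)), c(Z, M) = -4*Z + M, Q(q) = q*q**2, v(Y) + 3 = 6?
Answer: -1861838160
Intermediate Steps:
v(Y) = 3 (v(Y) = -3 + 6 = 3)
Q(q) = q**3
c(Z, M) = M - 4*Z
z(m, x) = -1 + m (z(m, x) = m + (3 - 4*1) = m + (3 - 4) = m - 1 = -1 + m)
(6867 + (-23003 - 1*17859))*(Q(j) + z(-103, 139)) = (6867 + (-23003 - 1*17859))*(38**3 + (-1 - 103)) = (6867 + (-23003 - 17859))*(54872 - 104) = (6867 - 40862)*54768 = -33995*54768 = -1861838160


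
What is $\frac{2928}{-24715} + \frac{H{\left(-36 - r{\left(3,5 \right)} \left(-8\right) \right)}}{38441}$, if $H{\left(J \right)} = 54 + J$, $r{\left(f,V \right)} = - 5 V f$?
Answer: $- \frac{126939378}{950069315} \approx -0.13361$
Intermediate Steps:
$r{\left(f,V \right)} = - 5 V f$
$\frac{2928}{-24715} + \frac{H{\left(-36 - r{\left(3,5 \right)} \left(-8\right) \right)}}{38441} = \frac{2928}{-24715} + \frac{54 - \left(36 + \left(-5\right) 5 \cdot 3 \left(-8\right)\right)}{38441} = 2928 \left(- \frac{1}{24715}\right) + \left(54 - \left(36 - -600\right)\right) \frac{1}{38441} = - \frac{2928}{24715} + \left(54 - 636\right) \frac{1}{38441} = - \frac{2928}{24715} - \frac{582}{38441} = - \frac{126939378}{950069315}$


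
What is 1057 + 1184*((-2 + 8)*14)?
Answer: 100513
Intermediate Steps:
1057 + 1184*((-2 + 8)*14) = 1057 + 1184*(6*14) = 1057 + 1184*84 = 1057 + 99456 = 100513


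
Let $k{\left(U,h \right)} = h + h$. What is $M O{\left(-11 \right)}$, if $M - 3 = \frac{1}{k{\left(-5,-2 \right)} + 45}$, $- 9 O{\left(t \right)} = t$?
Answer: $\frac{1364}{369} \approx 3.6965$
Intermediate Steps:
$O{\left(t \right)} = - \frac{t}{9}$
$k{\left(U,h \right)} = 2 h$
$M = \frac{124}{41}$ ($M = 3 + \frac{1}{2 \left(-2\right) + 45} = 3 + \frac{1}{-4 + 45} = 3 + \frac{1}{41} = \frac{124}{41} \approx 3.0244$)
$M O{\left(-11 \right)} = \frac{124 \left(\left(- \frac{1}{9}\right) \left(-11\right)\right)}{41} = \frac{124}{41} \cdot \frac{11}{9} = \frac{1364}{369}$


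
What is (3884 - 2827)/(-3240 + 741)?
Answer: -151/357 ≈ -0.42297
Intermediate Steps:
(3884 - 2827)/(-3240 + 741) = 1057/(-2499) = 1057*(-1/2499) = -151/357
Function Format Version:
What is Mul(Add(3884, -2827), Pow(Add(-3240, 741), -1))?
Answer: Rational(-151, 357) ≈ -0.42297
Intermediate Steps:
Mul(Add(3884, -2827), Pow(Add(-3240, 741), -1)) = Mul(1057, Pow(-2499, -1)) = Mul(1057, Rational(-1, 2499)) = Rational(-151, 357)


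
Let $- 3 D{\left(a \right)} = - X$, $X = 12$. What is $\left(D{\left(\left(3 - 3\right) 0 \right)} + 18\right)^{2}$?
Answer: $484$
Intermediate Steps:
$D{\left(a \right)} = 4$ ($D{\left(a \right)} = - \frac{\left(-1\right) 12}{3} = \left(- \frac{1}{3}\right) \left(-12\right) = 4$)
$\left(D{\left(\left(3 - 3\right) 0 \right)} + 18\right)^{2} = \left(4 + 18\right)^{2} = 22^{2} = 484$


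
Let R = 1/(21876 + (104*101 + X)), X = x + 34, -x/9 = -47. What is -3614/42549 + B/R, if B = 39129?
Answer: 4205408878351/3273 ≈ 1.2849e+9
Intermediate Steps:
x = 423 (x = -9*(-47) = 423)
X = 457 (X = 423 + 34 = 457)
R = 1/32837 (R = 1/(21876 + (104*101 + 457)) = 1/(21876 + (10504 + 457)) = 1/(21876 + 10961) = 1/32837 ≈ 3.0453e-5)
-3614/42549 + B/R = -3614/42549 + 39129/(1/32837) = -3614*1/42549 + 39129*32837 = -278/3273 + 1284878973 = 4205408878351/3273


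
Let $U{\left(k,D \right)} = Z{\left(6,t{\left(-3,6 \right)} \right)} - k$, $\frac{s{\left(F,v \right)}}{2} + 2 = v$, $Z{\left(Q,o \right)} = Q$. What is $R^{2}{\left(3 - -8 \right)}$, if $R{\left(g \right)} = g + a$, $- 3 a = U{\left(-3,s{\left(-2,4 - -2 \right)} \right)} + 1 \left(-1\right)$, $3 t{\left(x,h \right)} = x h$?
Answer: $\frac{625}{9} \approx 69.444$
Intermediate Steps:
$t{\left(x,h \right)} = \frac{h x}{3}$ ($t{\left(x,h \right)} = \frac{x h}{3} = \frac{h x}{3}$)
$s{\left(F,v \right)} = -4 + 2 v$
$U{\left(k,D \right)} = 6 - k$
$a = - \frac{8}{3}$ ($a = - \frac{\left(6 - -3\right) + 1 \left(-1\right)}{3} = - \frac{\left(6 + 3\right) - 1}{3} = - \frac{9 - 1}{3} = \left(- \frac{1}{3}\right) 8 = - \frac{8}{3} \approx -2.6667$)
$R{\left(g \right)} = - \frac{8}{3} + g$ ($R{\left(g \right)} = g - \frac{8}{3} = - \frac{8}{3} + g$)
$R^{2}{\left(3 - -8 \right)} = \left(- \frac{8}{3} + \left(3 - -8\right)\right)^{2} = \left(- \frac{8}{3} + \left(3 + 8\right)\right)^{2} = \left(- \frac{8}{3} + 11\right)^{2} = \left(\frac{25}{3}\right)^{2} = \frac{625}{9}$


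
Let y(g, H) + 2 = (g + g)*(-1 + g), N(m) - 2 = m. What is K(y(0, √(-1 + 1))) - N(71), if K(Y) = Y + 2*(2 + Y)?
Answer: -75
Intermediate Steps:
N(m) = 2 + m
y(g, H) = -2 + 2*g*(-1 + g) (y(g, H) = -2 + (g + g)*(-1 + g) = -2 + (2*g)*(-1 + g) = -2 + 2*g*(-1 + g))
K(Y) = 4 + 3*Y (K(Y) = Y + (4 + 2*Y) = 4 + 3*Y)
K(y(0, √(-1 + 1))) - N(71) = (4 + 3*(-2 - 2*0 + 2*0²)) - (2 + 71) = (4 + 3*(-2 + 0 + 2*0)) - 1*73 = (4 + 3*(-2 + 0 + 0)) - 73 = (4 + 3*(-2)) - 73 = (4 - 6) - 73 = -2 - 73 = -75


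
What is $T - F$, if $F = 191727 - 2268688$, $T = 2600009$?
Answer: $4676970$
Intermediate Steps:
$F = -2076961$
$T - F = 2600009 - -2076961 = 2600009 + 2076961 = 4676970$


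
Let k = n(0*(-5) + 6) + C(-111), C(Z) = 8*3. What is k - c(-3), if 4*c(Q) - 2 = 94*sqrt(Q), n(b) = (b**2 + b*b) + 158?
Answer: 507/2 - 47*I*sqrt(3)/2 ≈ 253.5 - 40.703*I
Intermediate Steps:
n(b) = 158 + 2*b**2 (n(b) = (b**2 + b**2) + 158 = 2*b**2 + 158 = 158 + 2*b**2)
c(Q) = 1/2 + 47*sqrt(Q)/2 (c(Q) = 1/2 + (94*sqrt(Q))/4 = 1/2 + 47*sqrt(Q)/2)
C(Z) = 24
k = 254 (k = (158 + 2*(0*(-5) + 6)**2) + 24 = (158 + 2*(0 + 6)**2) + 24 = (158 + 2*6**2) + 24 = (158 + 2*36) + 24 = (158 + 72) + 24 = 230 + 24 = 254)
k - c(-3) = 254 - (1/2 + 47*sqrt(-3)/2) = 254 - (1/2 + 47*(I*sqrt(3))/2) = 254 - (1/2 + 47*I*sqrt(3)/2) = 254 + (-1/2 - 47*I*sqrt(3)/2) = 507/2 - 47*I*sqrt(3)/2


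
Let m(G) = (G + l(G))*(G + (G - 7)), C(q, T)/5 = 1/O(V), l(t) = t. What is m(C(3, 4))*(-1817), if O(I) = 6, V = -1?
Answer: 145360/9 ≈ 16151.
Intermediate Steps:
C(q, T) = ⅚ (C(q, T) = 5/6 = 5*(⅙) = ⅚)
m(G) = 2*G*(-7 + 2*G) (m(G) = (G + G)*(G + (G - 7)) = (2*G)*(G + (-7 + G)) = (2*G)*(-7 + 2*G) = 2*G*(-7 + 2*G))
m(C(3, 4))*(-1817) = (2*(⅚)*(-7 + 2*(⅚)))*(-1817) = (2*(⅚)*(-7 + 5/3))*(-1817) = (2*(⅚)*(-16/3))*(-1817) = -80/9*(-1817) = 145360/9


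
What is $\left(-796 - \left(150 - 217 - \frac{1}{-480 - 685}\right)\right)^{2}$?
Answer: $\frac{721286709796}{1357225} \approx 5.3144 \cdot 10^{5}$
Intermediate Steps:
$\left(-796 - \left(150 - 217 - \frac{1}{-480 - 685}\right)\right)^{2} = \left(-796 + \left(\frac{1}{-1165} - \left(150 - 217\right)\right)\right)^{2} = \left(-796 - - \frac{78054}{1165}\right)^{2} = \left(-796 + \left(- \frac{1}{1165} + 67\right)\right)^{2} = \left(-796 + \frac{78054}{1165}\right)^{2} = \left(- \frac{849286}{1165}\right)^{2} = \frac{721286709796}{1357225}$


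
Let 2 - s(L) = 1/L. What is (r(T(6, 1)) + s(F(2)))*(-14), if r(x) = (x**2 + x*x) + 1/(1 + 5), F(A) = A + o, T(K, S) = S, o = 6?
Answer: -679/12 ≈ -56.583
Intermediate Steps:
F(A) = 6 + A (F(A) = A + 6 = 6 + A)
r(x) = 1/6 + 2*x**2 (r(x) = (x**2 + x**2) + 1/6 = 2*x**2 + 1/6 = 1/6 + 2*x**2)
s(L) = 2 - 1/L
(r(T(6, 1)) + s(F(2)))*(-14) = ((1/6 + 2*1**2) + (2 - 1/(6 + 2)))*(-14) = ((1/6 + 2*1) + (2 - 1/8))*(-14) = ((1/6 + 2) + (2 - 1*1/8))*(-14) = (13/6 + (2 - 1/8))*(-14) = (13/6 + 15/8)*(-14) = (97/24)*(-14) = -679/12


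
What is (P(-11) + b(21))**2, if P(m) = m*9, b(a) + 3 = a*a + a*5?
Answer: 197136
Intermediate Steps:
b(a) = -3 + a**2 + 5*a (b(a) = -3 + (a*a + a*5) = -3 + (a**2 + 5*a) = -3 + a**2 + 5*a)
P(m) = 9*m
(P(-11) + b(21))**2 = (9*(-11) + (-3 + 21**2 + 5*21))**2 = (-99 + (-3 + 441 + 105))**2 = (-99 + 543)**2 = 444**2 = 197136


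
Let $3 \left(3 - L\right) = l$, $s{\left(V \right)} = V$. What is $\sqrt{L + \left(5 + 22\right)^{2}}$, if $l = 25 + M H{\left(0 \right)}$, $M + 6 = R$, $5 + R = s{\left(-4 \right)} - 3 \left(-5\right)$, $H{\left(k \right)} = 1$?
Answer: $\frac{\sqrt{6513}}{3} \approx 26.901$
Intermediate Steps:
$R = 6$ ($R = -5 - \left(4 + 3 \left(-5\right)\right) = -5 - -11 = -5 + \left(-4 + 15\right) = -5 + 11 = 6$)
$M = 0$ ($M = -6 + 6 = 0$)
$l = 25$ ($l = 25 + 0 \cdot 1 = 25 + 0 = 25$)
$L = - \frac{16}{3}$ ($L = 3 - \frac{25}{3} = - \frac{16}{3} \approx -5.3333$)
$\sqrt{L + \left(5 + 22\right)^{2}} = \sqrt{- \frac{16}{3} + \left(5 + 22\right)^{2}} = \sqrt{- \frac{16}{3} + 27^{2}} = \sqrt{- \frac{16}{3} + 729} = \sqrt{\frac{2171}{3}} = \frac{\sqrt{6513}}{3}$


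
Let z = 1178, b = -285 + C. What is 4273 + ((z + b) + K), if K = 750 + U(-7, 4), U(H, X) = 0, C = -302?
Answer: 5614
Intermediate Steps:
b = -587 (b = -285 - 302 = -587)
K = 750 (K = 750 + 0 = 750)
4273 + ((z + b) + K) = 4273 + ((1178 - 587) + 750) = 4273 + (591 + 750) = 4273 + 1341 = 5614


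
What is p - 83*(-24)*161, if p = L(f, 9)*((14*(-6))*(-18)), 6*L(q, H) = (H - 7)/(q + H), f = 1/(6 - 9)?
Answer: 4170012/13 ≈ 3.2077e+5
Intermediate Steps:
f = -⅓ (f = 1/(-3) = -⅓ ≈ -0.33333)
L(q, H) = (-7 + H)/(6*(H + q)) (L(q, H) = ((H - 7)/(q + H))/6 = ((-7 + H)/(H + q))/6 = (-7 + H)/(6*(H + q)))
p = 756/13 (p = ((-7 + 9)/(6*(9 - ⅓)))*((14*(-6))*(-18)) = ((⅙)*2/(26/3))*(-84*(-18)) = ((⅙)*(3/26)*2)*1512 = (1/26)*1512 = 756/13 ≈ 58.154)
p - 83*(-24)*161 = 756/13 - 83*(-24)*161 = 756/13 - (-1992)*161 = 756/13 - 1*(-320712) = 756/13 + 320712 = 4170012/13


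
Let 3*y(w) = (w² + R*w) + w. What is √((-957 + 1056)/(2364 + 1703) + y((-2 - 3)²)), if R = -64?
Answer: I*√961974897/1743 ≈ 17.794*I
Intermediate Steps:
y(w) = -21*w + w²/3 (y(w) = ((w² - 64*w) + w)/3 = (w² - 63*w)/3 = -21*w + w²/3)
√((-957 + 1056)/(2364 + 1703) + y((-2 - 3)²)) = √((-957 + 1056)/(2364 + 1703) + (-2 - 3)²*(-63 + (-2 - 3)²)/3) = √(99/4067 + (⅓)*(-5)²*(-63 + (-5)²)) = √(99*(1/4067) + (⅓)*25*(-63 + 25)) = √(99/4067 + (⅓)*25*(-38)) = √(99/4067 - 950/3) = √(-3863353/12201) = I*√961974897/1743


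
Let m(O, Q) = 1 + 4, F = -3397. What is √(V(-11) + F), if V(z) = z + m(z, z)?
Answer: I*√3403 ≈ 58.335*I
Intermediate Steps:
m(O, Q) = 5
V(z) = 5 + z (V(z) = z + 5 = 5 + z)
√(V(-11) + F) = √((5 - 11) - 3397) = √(-6 - 3397) = √(-3403) = I*√3403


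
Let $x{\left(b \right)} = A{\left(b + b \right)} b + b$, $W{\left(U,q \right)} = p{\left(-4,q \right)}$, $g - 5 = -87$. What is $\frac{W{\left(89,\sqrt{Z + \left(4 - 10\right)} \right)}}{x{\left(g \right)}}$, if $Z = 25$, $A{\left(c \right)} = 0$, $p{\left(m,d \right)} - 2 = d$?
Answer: $- \frac{1}{41} - \frac{\sqrt{19}}{82} \approx -0.077548$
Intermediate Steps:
$g = -82$ ($g = 5 - 87 = -82$)
$p{\left(m,d \right)} = 2 + d$
$W{\left(U,q \right)} = 2 + q$
$x{\left(b \right)} = b$ ($x{\left(b \right)} = 0 b + b = 0 + b = b$)
$\frac{W{\left(89,\sqrt{Z + \left(4 - 10\right)} \right)}}{x{\left(g \right)}} = \frac{2 + \sqrt{25 + \left(4 - 10\right)}}{-82} = \left(2 + \sqrt{25 + \left(4 - 10\right)}\right) \left(- \frac{1}{82}\right) = \left(2 + \sqrt{25 - 6}\right) \left(- \frac{1}{82}\right) = \left(2 + \sqrt{19}\right) \left(- \frac{1}{82}\right) = - \frac{1}{41} - \frac{\sqrt{19}}{82}$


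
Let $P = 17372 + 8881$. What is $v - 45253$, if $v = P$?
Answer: $-19000$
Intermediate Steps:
$P = 26253$
$v = 26253$
$v - 45253 = 26253 - 45253 = -19000$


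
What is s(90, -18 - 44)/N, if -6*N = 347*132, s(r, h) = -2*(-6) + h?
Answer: 25/3817 ≈ 0.0065496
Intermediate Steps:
s(r, h) = 12 + h
N = -7634 (N = -347*132/6 = -⅙*45804 = -7634)
s(90, -18 - 44)/N = (12 + (-18 - 44))/(-7634) = (12 - 62)*(-1/7634) = -50*(-1/7634) = 25/3817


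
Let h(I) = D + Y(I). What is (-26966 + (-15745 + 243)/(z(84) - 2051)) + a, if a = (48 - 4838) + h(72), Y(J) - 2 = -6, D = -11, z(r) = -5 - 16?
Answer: -32907005/1036 ≈ -31764.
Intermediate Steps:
z(r) = -21
Y(J) = -4 (Y(J) = 2 - 6 = -4)
h(I) = -15 (h(I) = -11 - 4 = -15)
a = -4805 (a = (48 - 4838) - 15 = -4790 - 15 = -4805)
(-26966 + (-15745 + 243)/(z(84) - 2051)) + a = (-26966 + (-15745 + 243)/(-21 - 2051)) - 4805 = (-26966 - 15502/(-2072)) - 4805 = (-26966 - 15502*(-1/2072)) - 4805 = (-26966 + 7751/1036) - 4805 = -27929025/1036 - 4805 = -32907005/1036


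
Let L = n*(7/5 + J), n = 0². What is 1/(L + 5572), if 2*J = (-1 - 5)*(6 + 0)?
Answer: 1/5572 ≈ 0.00017947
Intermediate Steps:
J = -18 (J = ((-1 - 5)*(6 + 0))/2 = (-6*6)/2 = (½)*(-36) = -18)
n = 0
L = 0 (L = 0*(7/5 - 18) = 0*(-83/5) = 0)
1/(L + 5572) = 1/(0 + 5572) = 1/5572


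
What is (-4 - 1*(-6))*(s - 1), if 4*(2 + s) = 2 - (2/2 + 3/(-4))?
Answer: -41/8 ≈ -5.1250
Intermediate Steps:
s = -25/16 (s = -2 + (2 - (2/2 + 3/(-4)))/4 = -2 + (2 - (2*(1/2) + 3*(-1/4)))/4 = -2 + (2 - (1 - 3/4))/4 = -2 + (2 - 1*1/4)/4 = -2 + (2 - 1/4)/4 = -2 + (1/4)*(7/4) = -2 + 7/16 = -25/16 ≈ -1.5625)
(-4 - 1*(-6))*(s - 1) = (-4 - 1*(-6))*(-25/16 - 1) = (-4 + 6)*(-41/16) = 2*(-41/16) = -41/8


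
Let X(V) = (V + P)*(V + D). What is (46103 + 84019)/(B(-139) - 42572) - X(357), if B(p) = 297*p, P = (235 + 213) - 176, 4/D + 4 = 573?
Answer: -10714493461333/47713495 ≈ -2.2456e+5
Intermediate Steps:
D = 4/569 (D = 4/(-4 + 573) = 4/569 ≈ 0.0070299)
P = 272 (P = 448 - 176 = 272)
X(V) = (272 + V)*(4/569 + V) (X(V) = (V + 272)*(V + 4/569) = (272 + V)*(4/569 + V))
(46103 + 84019)/(B(-139) - 42572) - X(357) = (46103 + 84019)/(297*(-139) - 42572) - (1088/569 + 357² + (154772/569)*357) = 130122/(-41283 - 42572) - (1088/569 + 127449 + 55253604/569) = 130122/(-83855) - 1*127773173/569 = 130122*(-1/83855) - 127773173/569 = -130122/83855 - 127773173/569 = -10714493461333/47713495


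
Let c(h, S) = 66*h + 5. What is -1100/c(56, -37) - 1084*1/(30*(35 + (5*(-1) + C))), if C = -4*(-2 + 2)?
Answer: -1250471/832725 ≈ -1.5017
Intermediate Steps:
c(h, S) = 5 + 66*h
C = 0 (C = -4*0 = 0)
-1100/c(56, -37) - 1084*1/(30*(35 + (5*(-1) + C))) = -1100/(5 + 66*56) - 1084*1/(30*(35 + (5*(-1) + 0))) = -1100/(5 + 3696) - 1084*1/(30*(35 + (-5 + 0))) = -1100/3701 - 1084*1/(30*(35 - 5)) = -1100*1/3701 - 1084/(30*30) = -1100/3701 - 1084/900 = -1100/3701 - 1084*1/900 = -1100/3701 - 271/225 = -1250471/832725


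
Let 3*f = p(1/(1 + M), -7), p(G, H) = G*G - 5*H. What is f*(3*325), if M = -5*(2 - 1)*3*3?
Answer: 22022325/1936 ≈ 11375.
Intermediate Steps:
M = -45 (M = -5*3*3 = -15*3 = -45)
p(G, H) = G² - 5*H
f = 22587/1936 (f = ((1/(1 - 45))² - 5*(-7))/3 = ((1/(-44))² + 35)/3 = ((-1/44)² + 35)/3 = (1/1936 + 35)/3 = (⅓)*(67761/1936) = 22587/1936 ≈ 11.667)
f*(3*325) = 22587*(3*325)/1936 = (22587/1936)*975 = 22022325/1936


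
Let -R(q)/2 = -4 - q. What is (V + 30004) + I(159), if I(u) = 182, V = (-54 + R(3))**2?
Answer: 31786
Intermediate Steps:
R(q) = 8 + 2*q (R(q) = -2*(-4 - q) = 8 + 2*q)
V = 1600 (V = (-54 + (8 + 2*3))**2 = (-54 + (8 + 6))**2 = (-54 + 14)**2 = (-40)**2 = 1600)
(V + 30004) + I(159) = (1600 + 30004) + 182 = 31604 + 182 = 31786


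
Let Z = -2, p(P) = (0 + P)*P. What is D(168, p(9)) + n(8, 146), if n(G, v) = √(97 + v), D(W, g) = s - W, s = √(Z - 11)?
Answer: -168 + 9*√3 + I*√13 ≈ -152.41 + 3.6056*I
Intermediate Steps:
p(P) = P² (p(P) = P*P = P²)
s = I*√13 (s = √(-2 - 11) = √(-13) = I*√13 ≈ 3.6056*I)
D(W, g) = -W + I*√13 (D(W, g) = I*√13 - W = -W + I*√13)
D(168, p(9)) + n(8, 146) = (-1*168 + I*√13) + √(97 + 146) = (-168 + I*√13) + √243 = (-168 + I*√13) + 9*√3 = -168 + 9*√3 + I*√13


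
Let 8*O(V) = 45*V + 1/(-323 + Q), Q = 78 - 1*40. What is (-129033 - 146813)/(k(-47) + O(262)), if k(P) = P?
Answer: -628928880/3252989 ≈ -193.34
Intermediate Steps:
Q = 38 (Q = 78 - 40 = 38)
O(V) = -1/2280 + 45*V/8 (O(V) = (45*V + 1/(-323 + 38))/8 = (45*V + 1/(-285))/8 = (45*V - 1/285)/8 = (-1/285 + 45*V)/8 = -1/2280 + 45*V/8)
(-129033 - 146813)/(k(-47) + O(262)) = (-129033 - 146813)/(-47 + (-1/2280 + (45/8)*262)) = -275846/(-47 + (-1/2280 + 5895/4)) = -275846/(-47 + 3360149/2280) = -275846/3252989/2280 = -275846*2280/3252989 = -628928880/3252989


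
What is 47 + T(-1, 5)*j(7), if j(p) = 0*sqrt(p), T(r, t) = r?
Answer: 47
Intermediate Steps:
j(p) = 0
47 + T(-1, 5)*j(7) = 47 - 1*0 = 47 + 0 = 47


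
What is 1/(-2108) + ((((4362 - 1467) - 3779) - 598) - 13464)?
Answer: -31506169/2108 ≈ -14946.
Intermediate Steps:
1/(-2108) + ((((4362 - 1467) - 3779) - 598) - 13464) = -1/2108 + (((2895 - 3779) - 598) - 13464) = -1/2108 + ((-884 - 598) - 13464) = -1/2108 + (-1482 - 13464) = -1/2108 - 14946 = -31506169/2108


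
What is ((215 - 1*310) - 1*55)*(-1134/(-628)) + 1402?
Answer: 177589/157 ≈ 1131.1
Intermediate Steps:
((215 - 1*310) - 1*55)*(-1134/(-628)) + 1402 = ((215 - 310) - 55)*(-1134*(-1/628)) + 1402 = (-95 - 55)*(567/314) + 1402 = -150*567/314 + 1402 = -42525/157 + 1402 = 177589/157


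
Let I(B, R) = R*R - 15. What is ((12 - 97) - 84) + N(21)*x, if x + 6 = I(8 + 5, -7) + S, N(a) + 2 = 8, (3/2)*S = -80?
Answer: -321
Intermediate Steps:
I(B, R) = -15 + R² (I(B, R) = R² - 15 = -15 + R²)
S = -160/3 (S = (⅔)*(-80) = -160/3 ≈ -53.333)
N(a) = 6 (N(a) = -2 + 8 = 6)
x = -76/3 (x = -6 + ((-15 + (-7)²) - 160/3) = -6 + ((-15 + 49) - 160/3) = -6 + (34 - 160/3) = -6 - 58/3 = -76/3 ≈ -25.333)
((12 - 97) - 84) + N(21)*x = ((12 - 97) - 84) + 6*(-76/3) = (-85 - 84) - 152 = -169 - 152 = -321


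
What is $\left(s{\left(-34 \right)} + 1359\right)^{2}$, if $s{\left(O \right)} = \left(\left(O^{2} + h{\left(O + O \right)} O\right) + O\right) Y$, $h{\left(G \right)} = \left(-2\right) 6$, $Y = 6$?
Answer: $111070521$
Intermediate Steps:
$h{\left(G \right)} = -12$
$s{\left(O \right)} = - 66 O + 6 O^{2}$ ($s{\left(O \right)} = \left(\left(O^{2} - 12 O\right) + O\right) 6 = \left(O^{2} - 11 O\right) 6 = - 66 O + 6 O^{2}$)
$\left(s{\left(-34 \right)} + 1359\right)^{2} = \left(6 \left(-34\right) \left(-11 - 34\right) + 1359\right)^{2} = \left(6 \left(-34\right) \left(-45\right) + 1359\right)^{2} = \left(9180 + 1359\right)^{2} = 10539^{2} = 111070521$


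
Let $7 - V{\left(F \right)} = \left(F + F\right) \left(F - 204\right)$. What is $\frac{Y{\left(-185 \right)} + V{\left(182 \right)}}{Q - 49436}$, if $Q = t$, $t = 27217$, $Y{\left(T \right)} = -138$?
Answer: $- \frac{7877}{22219} \approx -0.35452$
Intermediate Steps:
$V{\left(F \right)} = 7 - 2 F \left(-204 + F\right)$ ($V{\left(F \right)} = 7 - \left(F + F\right) \left(F - 204\right) = 7 - 2 F \left(-204 + F\right)$)
$Q = 27217$
$\frac{Y{\left(-185 \right)} + V{\left(182 \right)}}{Q - 49436} = \frac{-138 + \left(7 - 2 \cdot 182^{2} + 408 \cdot 182\right)}{27217 - 49436} = \frac{-138 + \left(7 - 66248 + 74256\right)}{-22219} = \left(-138 + \left(7 - 66248 + 74256\right)\right) \left(- \frac{1}{22219}\right) = \left(-138 + 8015\right) \left(- \frac{1}{22219}\right) = 7877 \left(- \frac{1}{22219}\right) = - \frac{7877}{22219}$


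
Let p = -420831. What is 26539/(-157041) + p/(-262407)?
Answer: 856865242/597226923 ≈ 1.4347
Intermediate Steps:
26539/(-157041) + p/(-262407) = 26539/(-157041) - 420831/(-262407) = 26539*(-1/157041) - 420831*(-1/262407) = -26539/157041 + 6099/3803 = 856865242/597226923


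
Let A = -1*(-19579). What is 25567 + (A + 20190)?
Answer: 65336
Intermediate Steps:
A = 19579
25567 + (A + 20190) = 25567 + (19579 + 20190) = 25567 + 39769 = 65336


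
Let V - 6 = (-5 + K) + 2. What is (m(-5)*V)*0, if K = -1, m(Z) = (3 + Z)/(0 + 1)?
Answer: 0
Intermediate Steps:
m(Z) = 3 + Z (m(Z) = (3 + Z)/1 = (3 + Z)*1 = 3 + Z)
V = 2 (V = 6 + ((-5 - 1) + 2) = 6 + (-6 + 2) = 6 - 4 = 2)
(m(-5)*V)*0 = ((3 - 5)*2)*0 = -2*2*0 = -4*0 = 0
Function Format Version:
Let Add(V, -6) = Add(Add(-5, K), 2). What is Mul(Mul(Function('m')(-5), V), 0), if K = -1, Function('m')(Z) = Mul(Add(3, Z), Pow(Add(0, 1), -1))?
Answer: 0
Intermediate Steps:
Function('m')(Z) = Add(3, Z) (Function('m')(Z) = Mul(Add(3, Z), Pow(1, -1)) = Mul(Add(3, Z), 1) = Add(3, Z))
V = 2 (V = Add(6, Add(Add(-5, -1), 2)) = Add(6, Add(-6, 2)) = Add(6, -4) = 2)
Mul(Mul(Function('m')(-5), V), 0) = Mul(Mul(Add(3, -5), 2), 0) = Mul(Mul(-2, 2), 0) = Mul(-4, 0) = 0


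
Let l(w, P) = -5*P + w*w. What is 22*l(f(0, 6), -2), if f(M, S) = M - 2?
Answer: 308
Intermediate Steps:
f(M, S) = -2 + M
l(w, P) = w² - 5*P (l(w, P) = -5*P + w² = w² - 5*P)
22*l(f(0, 6), -2) = 22*((-2 + 0)² - 5*(-2)) = 22*((-2)² + 10) = 22*(4 + 10) = 22*14 = 308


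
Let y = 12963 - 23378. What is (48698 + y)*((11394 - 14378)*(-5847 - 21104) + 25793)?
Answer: 3079774590291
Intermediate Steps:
y = -10415
(48698 + y)*((11394 - 14378)*(-5847 - 21104) + 25793) = (48698 - 10415)*((11394 - 14378)*(-5847 - 21104) + 25793) = 38283*(-2984*(-26951) + 25793) = 38283*(80421784 + 25793) = 38283*80447577 = 3079774590291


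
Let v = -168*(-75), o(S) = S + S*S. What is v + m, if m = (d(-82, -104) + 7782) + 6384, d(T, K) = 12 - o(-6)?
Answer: 26748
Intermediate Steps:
o(S) = S + S²
v = 12600
d(T, K) = -18 (d(T, K) = 12 - (-6)*(1 - 6) = 12 - (-6)*(-5) = 12 - 1*30 = 12 - 30 = -18)
m = 14148 (m = (-18 + 7782) + 6384 = 7764 + 6384 = 14148)
v + m = 12600 + 14148 = 26748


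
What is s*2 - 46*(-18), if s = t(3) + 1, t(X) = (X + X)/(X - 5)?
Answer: 824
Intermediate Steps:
t(X) = 2*X/(-5 + X) (t(X) = (2*X)/(-5 + X) = 2*X/(-5 + X))
s = -2 (s = 2*3/(-5 + 3) + 1 = 2*3/(-2) + 1 = 2*3*(-1/2) + 1 = -3 + 1 = -2)
s*2 - 46*(-18) = -2*2 - 46*(-18) = -4 + 828 = 824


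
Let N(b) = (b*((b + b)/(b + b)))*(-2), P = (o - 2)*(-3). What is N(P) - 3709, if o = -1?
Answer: -3727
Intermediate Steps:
P = 9 (P = (-1 - 2)*(-3) = -3*(-3) = 9)
N(b) = -2*b (N(b) = (b*((2*b)/((2*b))))*(-2) = (b*((2*b)*(1/(2*b))))*(-2) = (b*1)*(-2) = b*(-2) = -2*b)
N(P) - 3709 = -2*9 - 3709 = -18 - 3709 = -3727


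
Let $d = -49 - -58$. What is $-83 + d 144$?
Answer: $1213$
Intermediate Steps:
$d = 9$ ($d = -49 + 58 = 9$)
$-83 + d 144 = -83 + 9 \cdot 144 = -83 + 1296 = 1213$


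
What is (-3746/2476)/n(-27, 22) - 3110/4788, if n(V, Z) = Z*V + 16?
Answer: -554109029/856530108 ≈ -0.64692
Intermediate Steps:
n(V, Z) = 16 + V*Z (n(V, Z) = V*Z + 16 = 16 + V*Z)
(-3746/2476)/n(-27, 22) - 3110/4788 = (-3746/2476)/(16 - 27*22) - 3110/4788 = (-3746*1/2476)/(16 - 594) - 3110*1/4788 = -1873/1238/(-578) - 1555/2394 = -1873/1238*(-1/578) - 1555/2394 = 1873/715564 - 1555/2394 = -554109029/856530108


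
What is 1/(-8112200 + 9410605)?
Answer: 1/1298405 ≈ 7.7018e-7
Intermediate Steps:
1/(-8112200 + 9410605) = 1/1298405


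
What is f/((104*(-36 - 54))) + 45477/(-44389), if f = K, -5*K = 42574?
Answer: -119253157/1038702600 ≈ -0.11481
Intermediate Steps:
K = -42574/5 (K = -⅕*42574 = -42574/5 ≈ -8514.8)
f = -42574/5 ≈ -8514.8
f/((104*(-36 - 54))) + 45477/(-44389) = -42574*1/(104*(-36 - 54))/5 + 45477/(-44389) = -42574/(5*(104*(-90))) + 45477*(-1/44389) = -42574/5/(-9360) - 45477/44389 = -42574/5*(-1/9360) - 45477/44389 = 21287/23400 - 45477/44389 = -119253157/1038702600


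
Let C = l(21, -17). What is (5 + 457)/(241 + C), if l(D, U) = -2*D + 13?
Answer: 231/106 ≈ 2.1792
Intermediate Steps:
l(D, U) = 13 - 2*D
C = -29 (C = 13 - 2*21 = 13 - 42 = -29)
(5 + 457)/(241 + C) = (5 + 457)/(241 - 29) = 462/212 = 462*(1/212) = 231/106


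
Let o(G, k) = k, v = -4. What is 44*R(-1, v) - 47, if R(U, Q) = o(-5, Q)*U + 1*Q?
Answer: -47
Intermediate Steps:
R(U, Q) = Q + Q*U (R(U, Q) = Q*U + 1*Q = Q*U + Q = Q + Q*U)
44*R(-1, v) - 47 = 44*(-4*(1 - 1)) - 47 = 44*(-4*0) - 47 = 44*0 - 47 = 0 - 47 = -47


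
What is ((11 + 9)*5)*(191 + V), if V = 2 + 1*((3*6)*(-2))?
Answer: 15700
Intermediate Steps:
V = -34 (V = 2 + 1*(18*(-2)) = 2 + 1*(-36) = 2 - 36 = -34)
((11 + 9)*5)*(191 + V) = ((11 + 9)*5)*(191 - 34) = (20*5)*157 = 100*157 = 15700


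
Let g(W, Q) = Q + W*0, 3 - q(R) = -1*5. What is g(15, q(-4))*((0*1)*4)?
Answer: 0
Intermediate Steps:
q(R) = 8 (q(R) = 3 - (-1)*5 = 3 - 1*(-5) = 3 + 5 = 8)
g(W, Q) = Q (g(W, Q) = Q + 0 = Q)
g(15, q(-4))*((0*1)*4) = 8*((0*1)*4) = 8*(0*4) = 8*0 = 0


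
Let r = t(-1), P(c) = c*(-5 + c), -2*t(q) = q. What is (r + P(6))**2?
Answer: 169/4 ≈ 42.250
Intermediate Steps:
t(q) = -q/2
r = 1/2 (r = -1/2*(-1) = 1/2 ≈ 0.50000)
(r + P(6))**2 = (1/2 + 6*(-5 + 6))**2 = (1/2 + 6*1)**2 = (1/2 + 6)**2 = (13/2)**2 = 169/4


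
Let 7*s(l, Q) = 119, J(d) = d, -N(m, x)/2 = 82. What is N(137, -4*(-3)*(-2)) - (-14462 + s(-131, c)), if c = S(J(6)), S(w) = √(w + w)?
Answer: 14281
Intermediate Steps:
N(m, x) = -164 (N(m, x) = -2*82 = -164)
S(w) = √2*√w (S(w) = √(2*w) = √2*√w)
c = 2*√3 (c = √2*√6 = 2*√3 ≈ 3.4641)
s(l, Q) = 17 (s(l, Q) = (⅐)*119 = 17)
N(137, -4*(-3)*(-2)) - (-14462 + s(-131, c)) = -164 - (-14462 + 17) = -164 - 1*(-14445) = -164 + 14445 = 14281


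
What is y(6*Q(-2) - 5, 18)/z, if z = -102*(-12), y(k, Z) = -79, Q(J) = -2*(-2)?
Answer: -79/1224 ≈ -0.064543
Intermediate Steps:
Q(J) = 4
z = 1224
y(6*Q(-2) - 5, 18)/z = -79/1224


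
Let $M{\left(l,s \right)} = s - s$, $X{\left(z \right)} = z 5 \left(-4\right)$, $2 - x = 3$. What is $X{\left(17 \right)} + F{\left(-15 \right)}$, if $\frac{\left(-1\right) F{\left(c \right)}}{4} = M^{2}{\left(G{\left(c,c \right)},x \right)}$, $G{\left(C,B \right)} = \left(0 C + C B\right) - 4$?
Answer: $-340$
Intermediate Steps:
$G{\left(C,B \right)} = -4 + B C$ ($G{\left(C,B \right)} = \left(0 + B C\right) - 4 = B C - 4 = -4 + B C$)
$x = -1$ ($x = 2 - 3 = -1$)
$X{\left(z \right)} = - 20 z$ ($X{\left(z \right)} = 5 z \left(-4\right) = - 20 z$)
$M{\left(l,s \right)} = 0$
$F{\left(c \right)} = 0$ ($F{\left(c \right)} = - 4 \cdot 0^{2} = \left(-4\right) 0 = 0$)
$X{\left(17 \right)} + F{\left(-15 \right)} = \left(-20\right) 17 + 0 = -340 + 0 = -340$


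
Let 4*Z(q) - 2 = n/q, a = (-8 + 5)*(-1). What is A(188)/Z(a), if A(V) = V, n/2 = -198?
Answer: -376/65 ≈ -5.7846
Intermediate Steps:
n = -396 (n = 2*(-198) = -396)
a = 3 (a = -3*(-1) = 3)
Z(q) = ½ - 99/q (Z(q) = ½ + (-396/q)/4 = ½ - 99/q)
A(188)/Z(a) = 188/(((½)*(-198 + 3)/3)) = 188/(((½)*(⅓)*(-195))) = 188/(-65/2) = 188*(-2/65) = -376/65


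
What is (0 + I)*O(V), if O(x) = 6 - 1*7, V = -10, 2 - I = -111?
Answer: -113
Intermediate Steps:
I = 113 (I = 2 - 1*(-111) = 2 + 111 = 113)
O(x) = -1 (O(x) = 6 - 7 = -1)
(0 + I)*O(V) = (0 + 113)*(-1) = 113*(-1) = -113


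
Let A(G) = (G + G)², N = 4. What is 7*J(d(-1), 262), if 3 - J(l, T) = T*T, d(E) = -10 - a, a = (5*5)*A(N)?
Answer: -480487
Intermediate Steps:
A(G) = 4*G² (A(G) = (2*G)² = 4*G²)
a = 1600 (a = (5*5)*(4*4²) = 25*(4*16) = 25*64 = 1600)
d(E) = -1610 (d(E) = -10 - 1*1600 = -10 - 1600 = -1610)
J(l, T) = 3 - T² (J(l, T) = 3 - T*T = 3 - T²)
7*J(d(-1), 262) = 7*(3 - 1*262²) = 7*(3 - 1*68644) = 7*(3 - 68644) = 7*(-68641) = -480487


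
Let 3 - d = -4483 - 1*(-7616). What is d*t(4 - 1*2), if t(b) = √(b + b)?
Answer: -6260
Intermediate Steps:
d = -3130 (d = 3 - (-4483 - 1*(-7616)) = 3 - (-4483 + 7616) = 3 - 1*3133 = 3 - 3133 = -3130)
t(b) = √2*√b (t(b) = √(2*b) = √2*√b)
d*t(4 - 1*2) = -3130*√2*√(4 - 1*2) = -3130*√2*√(4 - 2) = -3130*√2*√2 = -3130*2 = -6260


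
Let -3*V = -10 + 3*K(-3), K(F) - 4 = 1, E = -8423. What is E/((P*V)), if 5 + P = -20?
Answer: -25269/125 ≈ -202.15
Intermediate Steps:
P = -25 (P = -5 - 20 = -25)
K(F) = 5 (K(F) = 4 + 1 = 5)
V = -5/3 (V = -(-10 + 3*5)/3 = -(-10 + 15)/3 = -⅓*5 = -5/3 ≈ -1.6667)
E/((P*V)) = -8423/((-25*(-5/3))) = -8423/125/3 = -8423*3/125 = -25269/125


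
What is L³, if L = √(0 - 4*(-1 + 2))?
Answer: -8*I ≈ -8.0*I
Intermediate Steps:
L = 2*I (L = √(0 - 4*1) = √(0 - 4) = √(-4) = 2*I ≈ 2.0*I)
L³ = (2*I)³ = -8*I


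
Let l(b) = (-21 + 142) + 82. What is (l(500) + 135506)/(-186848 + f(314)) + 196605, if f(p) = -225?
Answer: 36779351456/187073 ≈ 1.9660e+5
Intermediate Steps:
l(b) = 203 (l(b) = 121 + 82 = 203)
(l(500) + 135506)/(-186848 + f(314)) + 196605 = (203 + 135506)/(-186848 - 225) + 196605 = 135709/(-187073) + 196605 = 135709*(-1/187073) + 196605 = -135709/187073 + 196605 = 36779351456/187073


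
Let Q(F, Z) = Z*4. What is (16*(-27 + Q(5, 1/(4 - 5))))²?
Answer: 246016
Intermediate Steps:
Q(F, Z) = 4*Z
(16*(-27 + Q(5, 1/(4 - 5))))² = (16*(-27 + 4/(4 - 5)))² = (16*(-27 + 4/(-1)))² = (16*(-27 + 4*(-1)))² = (16*(-27 - 4))² = (16*(-31))² = (-496)² = 246016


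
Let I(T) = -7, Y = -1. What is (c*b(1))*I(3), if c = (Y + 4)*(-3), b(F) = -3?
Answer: -189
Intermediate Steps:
c = -9 (c = (-1 + 4)*(-3) = 3*(-3) = -9)
(c*b(1))*I(3) = -9*(-3)*(-7) = 27*(-7) = -189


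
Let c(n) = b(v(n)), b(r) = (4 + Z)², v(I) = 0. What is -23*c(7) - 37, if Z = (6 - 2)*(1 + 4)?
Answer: -13285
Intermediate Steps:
Z = 20 (Z = 4*5 = 20)
b(r) = 576 (b(r) = (4 + 20)² = 24² = 576)
c(n) = 576
-23*c(7) - 37 = -23*576 - 37 = -13248 - 37 = -13285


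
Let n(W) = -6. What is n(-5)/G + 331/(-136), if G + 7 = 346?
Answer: -37675/15368 ≈ -2.4515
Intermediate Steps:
G = 339 (G = -7 + 346 = 339)
n(-5)/G + 331/(-136) = -6/339 + 331/(-136) = -6*1/339 + 331*(-1/136) = -2/113 - 331/136 = -37675/15368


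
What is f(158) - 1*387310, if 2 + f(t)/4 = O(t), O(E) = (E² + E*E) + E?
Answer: -186974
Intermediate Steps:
O(E) = E + 2*E² (O(E) = (E² + E²) + E = 2*E² + E = E + 2*E²)
f(t) = -8 + 4*t*(1 + 2*t) (f(t) = -8 + 4*(t*(1 + 2*t)) = -8 + 4*t*(1 + 2*t))
f(158) - 1*387310 = (-8 + 4*158*(1 + 2*158)) - 1*387310 = (-8 + 4*158*(1 + 316)) - 387310 = (-8 + 4*158*317) - 387310 = (-8 + 200344) - 387310 = 200336 - 387310 = -186974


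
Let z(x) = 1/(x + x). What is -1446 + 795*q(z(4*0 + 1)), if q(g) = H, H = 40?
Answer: 30354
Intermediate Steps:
z(x) = 1/(2*x)
q(g) = 40
-1446 + 795*q(z(4*0 + 1)) = -1446 + 795*40 = -1446 + 31800 = 30354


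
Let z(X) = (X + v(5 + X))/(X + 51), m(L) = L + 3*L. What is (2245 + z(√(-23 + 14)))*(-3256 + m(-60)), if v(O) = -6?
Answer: -1137977716/145 - 33212*I/145 ≈ -7.8481e+6 - 229.05*I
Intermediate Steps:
m(L) = 4*L
z(X) = (-6 + X)/(51 + X) (z(X) = (X - 6)/(X + 51) = (-6 + X)/(51 + X))
(2245 + z(√(-23 + 14)))*(-3256 + m(-60)) = (2245 + (-6 + √(-23 + 14))/(51 + √(-23 + 14)))*(-3256 + 4*(-60)) = (2245 + (-6 + √(-9))/(51 + √(-9)))*(-3256 - 240) = (2245 + (-6 + 3*I)/(51 + 3*I))*(-3496) = (2245 + ((51 - 3*I)/2610)*(-6 + 3*I))*(-3496) = (2245 + (-6 + 3*I)*(51 - 3*I)/2610)*(-3496) = -7848520 - 1748*(-6 + 3*I)*(51 - 3*I)/1305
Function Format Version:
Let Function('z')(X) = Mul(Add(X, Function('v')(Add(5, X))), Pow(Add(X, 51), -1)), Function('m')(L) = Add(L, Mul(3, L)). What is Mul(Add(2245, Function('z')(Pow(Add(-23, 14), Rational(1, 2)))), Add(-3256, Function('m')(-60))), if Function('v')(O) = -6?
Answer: Add(Rational(-1137977716, 145), Mul(Rational(-33212, 145), I)) ≈ Add(-7.8481e+6, Mul(-229.05, I))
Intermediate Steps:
Function('m')(L) = Mul(4, L)
Function('z')(X) = Mul(Pow(Add(51, X), -1), Add(-6, X)) (Function('z')(X) = Mul(Add(X, -6), Pow(Add(X, 51), -1)) = Mul(Add(-6, X), Pow(Add(51, X), -1)) = Mul(Pow(Add(51, X), -1), Add(-6, X)))
Mul(Add(2245, Function('z')(Pow(Add(-23, 14), Rational(1, 2)))), Add(-3256, Function('m')(-60))) = Mul(Add(2245, Mul(Pow(Add(51, Pow(Add(-23, 14), Rational(1, 2))), -1), Add(-6, Pow(Add(-23, 14), Rational(1, 2))))), Add(-3256, Mul(4, -60))) = Mul(Add(2245, Mul(Pow(Add(51, Pow(-9, Rational(1, 2))), -1), Add(-6, Pow(-9, Rational(1, 2))))), Add(-3256, -240)) = Mul(Add(2245, Mul(Pow(Add(51, Mul(3, I)), -1), Add(-6, Mul(3, I)))), -3496) = Mul(Add(2245, Mul(Mul(Rational(1, 2610), Add(51, Mul(-3, I))), Add(-6, Mul(3, I)))), -3496) = Mul(Add(2245, Mul(Rational(1, 2610), Add(-6, Mul(3, I)), Add(51, Mul(-3, I)))), -3496) = Add(-7848520, Mul(Rational(-1748, 1305), Add(-6, Mul(3, I)), Add(51, Mul(-3, I))))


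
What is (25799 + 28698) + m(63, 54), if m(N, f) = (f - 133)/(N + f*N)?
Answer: 188832026/3465 ≈ 54497.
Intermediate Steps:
m(N, f) = (-133 + f)/(N + N*f)
(25799 + 28698) + m(63, 54) = (25799 + 28698) + (-133 + 54)/(63*(1 + 54)) = 54497 + (1/63)*(-79)/55 = 54497 + (1/63)*(1/55)*(-79) = 54497 - 79/3465 = 188832026/3465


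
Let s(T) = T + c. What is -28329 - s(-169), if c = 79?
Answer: -28239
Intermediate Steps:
s(T) = 79 + T (s(T) = T + 79 = 79 + T)
-28329 - s(-169) = -28329 - (79 - 169) = -28329 - 1*(-90) = -28329 + 90 = -28239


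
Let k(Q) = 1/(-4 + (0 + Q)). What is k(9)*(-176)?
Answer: -176/5 ≈ -35.200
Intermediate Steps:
k(Q) = 1/(-4 + Q)
k(9)*(-176) = -176/(-4 + 9) = -176/5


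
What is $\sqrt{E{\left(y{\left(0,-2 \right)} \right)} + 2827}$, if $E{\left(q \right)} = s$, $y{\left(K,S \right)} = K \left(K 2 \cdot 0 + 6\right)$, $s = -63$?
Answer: $2 \sqrt{691} \approx 52.574$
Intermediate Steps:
$y{\left(K,S \right)} = 6 K$ ($y{\left(K,S \right)} = K \left(2 K 0 + 6\right) = K \left(0 + 6\right) = K 6 = 6 K$)
$E{\left(q \right)} = -63$
$\sqrt{E{\left(y{\left(0,-2 \right)} \right)} + 2827} = \sqrt{-63 + 2827} = \sqrt{2764} = 2 \sqrt{691}$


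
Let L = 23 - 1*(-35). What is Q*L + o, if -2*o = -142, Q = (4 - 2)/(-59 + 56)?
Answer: 97/3 ≈ 32.333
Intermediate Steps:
Q = -⅔ (Q = 2/(-3) = 2*(-⅓) = -⅔ ≈ -0.66667)
L = 58 (L = 23 + 35 = 58)
o = 71 (o = -½*(-142) = 71)
Q*L + o = -⅔*58 + 71 = -116/3 + 71 = 97/3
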